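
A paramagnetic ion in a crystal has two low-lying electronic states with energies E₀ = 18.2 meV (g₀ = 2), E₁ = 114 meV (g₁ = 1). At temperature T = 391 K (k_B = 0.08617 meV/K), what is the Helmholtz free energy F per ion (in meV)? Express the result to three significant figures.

-6.12 meV

k_BT = 0.08617 × 391 K = 33.692 meV.
Eᵢ/kT = 0.54019, 3.3836.
Z = Σ gᵢe^(−Eᵢ/kT) = 2·e^(−0.54019) + 1·e^(−3.3836) = 1.1653 + 0.033925 = 1.1992.
F = −kT ln Z = −33.692 × ln(1.1992) = −33.692 × 0.18165 = -6.12 meV.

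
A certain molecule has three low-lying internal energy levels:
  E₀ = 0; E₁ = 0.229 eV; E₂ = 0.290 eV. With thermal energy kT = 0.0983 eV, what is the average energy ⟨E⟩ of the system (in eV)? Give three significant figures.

Eᵢ/kT = 0, 2.3296, 2.9502.
Z = Σ e^(−Eᵢ/kT) = e^(−0) + e^(−2.3296) + e^(−2.9502) = 1.0000 + 0.097335 + 0.052329 = 1.1497.
⟨E⟩ = Σ Eᵢ e^(−Eᵢ/kT) / Z = (0·1.0000 + 0.229·0.097335 + 0.290·0.052329) / 1.1497 = 0.0326 eV.

0.0326 eV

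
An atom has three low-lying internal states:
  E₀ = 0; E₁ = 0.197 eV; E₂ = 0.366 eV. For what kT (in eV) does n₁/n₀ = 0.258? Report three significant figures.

n₁/n₀ = exp[−(E₁−E₀)/kT] = 0.258.
⇒ (E₁−E₀)/kT = ln(1/0.258) = ln(3.8760) = 1.3548.
kT = 0.197 eV / 1.3548 = 0.145 eV.

0.145 eV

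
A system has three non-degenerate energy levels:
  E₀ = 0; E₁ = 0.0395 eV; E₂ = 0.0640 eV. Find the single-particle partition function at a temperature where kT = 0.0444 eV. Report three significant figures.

Z = 1.65

Eᵢ/kT = 0, 0.88964, 1.4414.
Z = Σ e^(−Eᵢ/kT) = e^(−0) + e^(−0.88964) + e^(−1.4414) = 1.0000 + 0.41080 + 0.23660 = 1.6474.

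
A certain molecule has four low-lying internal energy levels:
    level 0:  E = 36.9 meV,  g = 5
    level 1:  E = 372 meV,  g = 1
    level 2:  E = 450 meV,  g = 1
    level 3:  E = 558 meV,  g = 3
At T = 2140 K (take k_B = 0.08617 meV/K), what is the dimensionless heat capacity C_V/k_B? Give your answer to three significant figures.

k_BT = 0.08617 × 2140 K = 184.40 meV.
Eᵢ/kT = 0.20011, 2.0174, 2.4403, 3.0260.
Z = Σ gᵢe^(−Eᵢ/kT) = 5·e^(−0.20011) + 1·e^(−2.0174) + 1·e^(−2.4403) + 3·e^(−3.0260) = 4.0932 + 0.13300 + 0.087135 + 0.14553 = 4.4589.
⟨E⟩ = 71.976 meV, ⟨E²⟩ = 19497 meV².
C_V/k_B = (⟨E²⟩ − ⟨E⟩²)/(kT)² = (19497 − 5180.5)/34003 = 0.421.

0.421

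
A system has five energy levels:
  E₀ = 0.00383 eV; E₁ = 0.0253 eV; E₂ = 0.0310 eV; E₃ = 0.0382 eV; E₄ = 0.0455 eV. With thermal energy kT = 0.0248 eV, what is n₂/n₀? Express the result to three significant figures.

0.334

n₂/n₀ = exp[−(E₂−E₀)/kT] = exp(−(0.02717 eV)/(0.0248 eV)) = exp(-1.0956) = 0.334.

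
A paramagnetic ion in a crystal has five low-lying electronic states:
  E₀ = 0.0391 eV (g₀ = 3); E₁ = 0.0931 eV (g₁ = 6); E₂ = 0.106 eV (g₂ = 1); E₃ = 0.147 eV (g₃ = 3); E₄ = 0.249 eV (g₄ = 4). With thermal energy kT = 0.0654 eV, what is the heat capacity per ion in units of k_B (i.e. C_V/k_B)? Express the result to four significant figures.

0.4480

Eᵢ/kT = 0.597859, 1.42355, 1.62080, 2.24771, 3.80734.
Z = Σ gᵢe^(−Eᵢ/kT) = 3·e^(−0.597859) + 6·e^(−1.42355) + 1·e^(−1.62080) + 3·e^(−2.24771) + 4·e^(−3.80734) = 1.64996 + 1.44514 + 0.197740 + 0.316923 + 0.0888287 = 3.69859.
⟨E⟩ = 0.0780628 eV, ⟨E²⟩ = 0.00801009 eV².
C_V/k_B = (⟨E²⟩ − ⟨E⟩²)/(kT)² = (0.00801009 − 0.00609380)/0.00427716 = 0.4480.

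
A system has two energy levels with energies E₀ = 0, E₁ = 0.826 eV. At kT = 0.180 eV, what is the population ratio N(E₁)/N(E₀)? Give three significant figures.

0.0102

n₁/n₀ = exp[−(E₁−E₀)/kT] = exp(−(0.826 eV)/(0.180 eV)) = exp(-4.5889) = 0.0102.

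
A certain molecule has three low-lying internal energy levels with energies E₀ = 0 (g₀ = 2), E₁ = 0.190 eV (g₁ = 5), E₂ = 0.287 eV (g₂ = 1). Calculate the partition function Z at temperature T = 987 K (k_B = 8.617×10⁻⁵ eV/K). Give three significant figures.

Z = 2.57

k_BT = 8.617×10⁻⁵ × 987 K = 0.085050 eV.
Eᵢ/kT = 0, 2.2340, 3.3745.
Z = Σ gᵢe^(−Eᵢ/kT) = 2·e^(−0) + 5·e^(−2.2340) + 1·e^(−3.3745) = 2.0000 + 0.53550 + 0.034235 = 2.5697.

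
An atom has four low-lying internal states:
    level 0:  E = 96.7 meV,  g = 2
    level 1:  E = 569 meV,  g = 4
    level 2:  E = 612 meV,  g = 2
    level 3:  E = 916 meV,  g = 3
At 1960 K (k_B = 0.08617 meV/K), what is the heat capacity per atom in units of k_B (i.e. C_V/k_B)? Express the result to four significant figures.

k_BT = 0.08617 × 1960 K = 168.893 meV.
Eᵢ/kT = 0.572552, 3.36900, 3.62360, 5.42355.
Z = Σ gᵢe^(−Eᵢ/kT) = 2·e^(−0.572552) + 4·e^(−3.36900) + 2·e^(−3.62360) + 3·e^(−5.42355) = 1.12817 + 0.137696 + 0.0533729 + 0.0132344 = 1.33247.
⟨E⟩ = 174.285 meV, ⟨E²⟩ = 64710.6 meV².
C_V/k_B = (⟨E²⟩ − ⟨E⟩²)/(kT)² = (64710.6 − 30375.3)/28524.8 = 1.204.

1.204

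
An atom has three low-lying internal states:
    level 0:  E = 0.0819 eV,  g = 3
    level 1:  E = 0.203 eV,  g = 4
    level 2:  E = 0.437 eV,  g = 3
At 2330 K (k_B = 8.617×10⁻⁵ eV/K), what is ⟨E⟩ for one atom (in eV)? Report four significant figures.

0.1603 eV

k_BT = 8.617×10⁻⁵ × 2330 K = 0.200776 eV.
Eᵢ/kT = 0.407917, 1.01108, 2.17655.
Z = Σ gᵢe^(−Eᵢ/kT) = 3·e^(−0.407917) + 4·e^(−1.01108) + 3·e^(−2.17655) = 1.99510 + 1.45530 + 0.340297 = 3.79070.
⟨E⟩ = Σ Eᵢ gᵢe^(−Eᵢ/kT) / Z = (0.0819·1.99510 + 0.203·1.45530 + 0.437·0.340297) / 3.79070 = 0.1603 eV.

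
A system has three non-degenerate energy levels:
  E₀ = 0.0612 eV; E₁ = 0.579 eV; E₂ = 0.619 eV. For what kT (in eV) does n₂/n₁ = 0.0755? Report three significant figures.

n₂/n₁ = exp[−(E₂−E₁)/kT] = 0.0755.
⇒ (E₂−E₁)/kT = ln(1/0.0755) = ln(13.245) = 2.5836.
kT = 0.040 eV / 2.5836 = 0.0155 eV.

0.0155 eV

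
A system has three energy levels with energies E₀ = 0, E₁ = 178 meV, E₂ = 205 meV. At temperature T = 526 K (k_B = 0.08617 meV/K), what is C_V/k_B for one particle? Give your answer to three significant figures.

0.495

k_BT = 0.08617 × 526 K = 45.325 meV.
Eᵢ/kT = 0, 3.9272, 4.5229.
Z = Σ e^(−Eᵢ/kT) = e^(−0) + e^(−3.9272) + e^(−4.5229) = 1.0000 + 0.019699 + 0.010857 = 1.0306.
⟨E⟩ = 5.5619 meV, ⟨E²⟩ = 1048.3 meV².
C_V/k_B = (⟨E²⟩ − ⟨E⟩²)/(kT)² = (1048.3 − 30.935)/2054.4 = 0.495.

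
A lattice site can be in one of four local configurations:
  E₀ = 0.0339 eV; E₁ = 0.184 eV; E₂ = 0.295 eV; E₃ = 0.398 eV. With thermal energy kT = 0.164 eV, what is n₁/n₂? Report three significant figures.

1.97

n₁/n₂ = exp[−(E₁−E₂)/kT] = exp(−(-0.111 eV)/(0.164 eV)) = exp(0.67683) = 1.97.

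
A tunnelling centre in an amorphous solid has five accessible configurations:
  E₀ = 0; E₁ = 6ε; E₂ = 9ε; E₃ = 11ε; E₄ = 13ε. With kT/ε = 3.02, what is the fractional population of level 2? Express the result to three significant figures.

0.0414

Eᵢ/kT = 0, 1.9868, 2.9801, 3.6424, 4.3046.
Z = Σ e^(−Eᵢ/kT) = e^(−0) + e^(−1.9868) + e^(−2.9801) + e^(−3.6424) + e^(−4.3046) = 1.0000 + 0.13713 + 0.050788 + 0.026189 + 0.013506 = 1.2276.
P₂ = e^(−E₂/kT) / Z = 0.050788/1.2276 = 0.0414.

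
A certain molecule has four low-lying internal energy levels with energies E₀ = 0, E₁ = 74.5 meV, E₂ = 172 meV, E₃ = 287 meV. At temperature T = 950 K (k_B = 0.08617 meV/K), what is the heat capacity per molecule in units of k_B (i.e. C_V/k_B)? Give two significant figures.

k_BT = 0.08617 × 950 K = 81.86 meV.
Eᵢ/kT = 0, 0.9101, 2.101, 3.506.
Z = Σ e^(−Eᵢ/kT) = e^(−0) + e^(−0.9101) + e^(−2.101) + e^(−3.506) = 1.000 + 0.4025 + 0.1223 + 0.03002 = 1.555.
⟨E⟩ = 38.35 meV, ⟨E²⟩ = 5354 meV².
C_V/k_B = (⟨E²⟩ − ⟨E⟩²)/(kT)² = (5354 − 1471)/6701 = 0.58.

0.58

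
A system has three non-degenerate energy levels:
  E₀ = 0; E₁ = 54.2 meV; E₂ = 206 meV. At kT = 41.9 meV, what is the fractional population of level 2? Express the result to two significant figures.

Eᵢ/kT = 0, 1.294, 4.916.
Z = Σ e^(−Eᵢ/kT) = e^(−0) + e^(−1.294) + e^(−4.916) = 1.000 + 0.2742 + 0.007328 = 1.282.
P₂ = e^(−E₂/kT) / Z = 0.007328/1.282 = 0.0057.

0.0057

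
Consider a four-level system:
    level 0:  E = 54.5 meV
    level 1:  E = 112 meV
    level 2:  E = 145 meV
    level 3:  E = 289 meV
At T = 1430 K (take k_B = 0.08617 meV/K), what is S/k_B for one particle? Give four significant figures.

k_BT = 0.08617 × 1430 K = 123.223 meV.
Eᵢ/kT = 0.442288, 0.908921, 1.17673, 2.34534.
Z = Σ e^(−Eᵢ/kT) = e^(−0.442288) + e^(−0.908921) + e^(−1.17673) + e^(−2.34534) = 0.642565 + 0.402959 + 0.308285 + 0.0958146 = 1.44962.
⟨E⟩ = Σ EᵢPᵢ = 105.230 meV.
S/k_B = ln Z + ⟨E⟩/kT = ln(1.44962) + 105.230/123.223 = 0.371301 + 0.853980 = 1.225.

1.225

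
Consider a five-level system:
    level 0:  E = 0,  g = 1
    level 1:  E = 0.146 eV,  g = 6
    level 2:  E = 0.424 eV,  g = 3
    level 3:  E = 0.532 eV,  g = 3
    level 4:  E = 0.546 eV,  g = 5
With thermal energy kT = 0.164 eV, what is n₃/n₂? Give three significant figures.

0.518

n₃/n₂ = (g₃/g₂) exp[−(E₃−E₂)/kT] = (3/3) × exp(−(0.108 eV)/(0.164 eV)) = (3/3) × exp(-0.65854) = 0.518.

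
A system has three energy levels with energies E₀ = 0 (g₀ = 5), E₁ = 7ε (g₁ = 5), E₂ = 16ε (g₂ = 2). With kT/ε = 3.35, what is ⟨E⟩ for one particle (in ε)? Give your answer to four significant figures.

0.8164 ε

Eᵢ/kT = 0, 2.08955, 4.77612.
Z = Σ gᵢe^(−Eᵢ/kT) = 5·e^(−0) + 5·e^(−2.08955) + 2·e^(−4.77612) = 5.00000 + 0.618714 + 0.0168573 = 5.63557.
⟨E⟩ = Σ Eᵢ gᵢe^(−Eᵢ/kT) / Z = (0·5.00000 + 7·0.618714 + 16·0.0168573) / 5.63557 = 0.8164 ε.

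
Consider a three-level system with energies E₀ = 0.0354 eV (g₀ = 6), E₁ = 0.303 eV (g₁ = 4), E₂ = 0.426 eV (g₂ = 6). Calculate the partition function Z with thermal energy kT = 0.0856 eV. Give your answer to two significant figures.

Z = 4.1

Eᵢ/kT = 0.4136, 3.540, 4.977.
Z = Σ gᵢe^(−Eᵢ/kT) = 6·e^(−0.4136) + 4·e^(−3.540) + 6·e^(−4.977) = 3.968 + 0.1161 + 0.04137 = 4.125.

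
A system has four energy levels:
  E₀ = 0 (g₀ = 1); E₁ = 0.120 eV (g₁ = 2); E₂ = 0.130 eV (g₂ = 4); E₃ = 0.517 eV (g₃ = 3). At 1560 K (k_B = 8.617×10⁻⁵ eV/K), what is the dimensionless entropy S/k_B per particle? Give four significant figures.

k_BT = 8.617×10⁻⁵ × 1560 K = 0.134425 eV.
Eᵢ/kT = 0, 0.892691, 0.967082, 3.84601.
Z = Σ gᵢe^(−Eᵢ/kT) = 1·e^(−0) + 2·e^(−0.892691) + 4·e^(−0.967082) + 3·e^(−3.84601) = 1.00000 + 0.819104 + 1.52076 + 0.0640944 = 3.40396.
⟨E⟩ = Σ EᵢPᵢ = 0.0966898 eV.
S/k_B = ln Z + ⟨E⟩/kT = ln(3.40396) + 0.0966898/0.134425 = 1.22494 + 0.719284 = 1.944.

1.944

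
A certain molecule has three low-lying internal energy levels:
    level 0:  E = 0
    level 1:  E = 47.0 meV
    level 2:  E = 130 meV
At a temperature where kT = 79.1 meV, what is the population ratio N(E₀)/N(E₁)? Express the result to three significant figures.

n₀/n₁ = exp[−(E₀−E₁)/kT] = exp(−(-47.0 meV)/(79.1 meV)) = exp(0.59418) = 1.81.

1.81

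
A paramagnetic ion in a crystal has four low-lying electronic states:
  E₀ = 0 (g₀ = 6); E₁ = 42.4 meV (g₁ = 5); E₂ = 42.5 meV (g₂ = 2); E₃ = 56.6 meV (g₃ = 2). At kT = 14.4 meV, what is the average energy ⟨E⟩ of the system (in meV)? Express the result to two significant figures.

Eᵢ/kT = 0, 2.944, 2.951, 3.931.
Z = Σ gᵢe^(−Eᵢ/kT) = 6·e^(−0) + 5·e^(−2.944) + 2·e^(−2.951) + 2·e^(−3.931) = 6.000 + 0.2633 + 0.1046 + 0.03925 = 6.407.
⟨E⟩ = Σ Eᵢ gᵢe^(−Eᵢ/kT) / Z = (0·6.000 + 42.4·0.2633 + 42.5·0.1046 + 56.6·0.03925) / 6.407 = 2.8 meV.

2.8 meV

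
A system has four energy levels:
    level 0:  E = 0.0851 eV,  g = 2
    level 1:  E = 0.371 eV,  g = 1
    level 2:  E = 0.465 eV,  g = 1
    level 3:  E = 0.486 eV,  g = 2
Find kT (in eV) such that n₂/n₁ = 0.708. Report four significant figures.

0.2722 eV

n₂/n₁ = (g₂/g₁) exp[−(E₂−E₁)/kT] = 0.708.
⇒ (E₂−E₁)/kT = ln((1/1)/0.708) = ln(1.41243) = 0.345312.
kT = 0.094 eV / 0.345312 = 0.2722 eV.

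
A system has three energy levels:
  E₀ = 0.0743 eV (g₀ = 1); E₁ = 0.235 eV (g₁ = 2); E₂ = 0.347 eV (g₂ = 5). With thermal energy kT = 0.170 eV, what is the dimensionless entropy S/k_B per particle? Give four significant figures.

Eᵢ/kT = 0.437059, 1.38235, 2.04118.
Z = Σ gᵢe^(−Eᵢ/kT) = 1·e^(−0.437059) + 2·e^(−1.38235) + 5·e^(−2.04118) = 0.645933 + 0.501976 + 0.649377 = 1.79729.
⟨E⟩ = Σ EᵢPᵢ = 0.217712 eV.
S/k_B = ln Z + ⟨E⟩/kT = ln(1.79729) + 0.217712/0.170 = 0.586280 + 1.28066 = 1.867.

1.867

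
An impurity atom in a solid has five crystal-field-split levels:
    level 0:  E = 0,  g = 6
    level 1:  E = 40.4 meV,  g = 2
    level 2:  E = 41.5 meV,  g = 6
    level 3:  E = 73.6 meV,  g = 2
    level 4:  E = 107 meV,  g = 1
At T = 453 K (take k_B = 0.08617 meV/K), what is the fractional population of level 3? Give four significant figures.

k_BT = 0.08617 × 453 K = 39.0350 meV.
Eᵢ/kT = 0, 1.03497, 1.06315, 1.88549, 2.74113.
Z = Σ gᵢe^(−Eᵢ/kT) = 6·e^(−0) + 2·e^(−1.03497) + 6·e^(−1.06315) + 2·e^(−1.88549) + 1·e^(−2.74113) = 6.00000 + 0.710474 + 2.07220 + 0.303509 + 0.0644974 = 9.15068.
P₃ = g₃ e^(−E₃/kT) / Z = 0.303509/9.15068 = 0.03317.

0.03317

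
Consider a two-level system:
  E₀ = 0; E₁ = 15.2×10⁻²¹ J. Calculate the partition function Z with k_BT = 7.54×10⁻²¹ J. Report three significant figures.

Eᵢ/kT = 0, 2.0159.
Z = Σ e^(−Eᵢ/kT) = e^(−0) + e^(−2.0159) = 1.0000 + 0.13320 = 1.1332.

Z = 1.13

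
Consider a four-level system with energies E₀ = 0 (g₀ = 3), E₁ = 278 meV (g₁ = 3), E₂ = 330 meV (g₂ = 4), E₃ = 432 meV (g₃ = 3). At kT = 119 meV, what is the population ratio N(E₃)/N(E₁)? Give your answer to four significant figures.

0.2741

n₃/n₁ = (g₃/g₁) exp[−(E₃−E₁)/kT] = (3/3) × exp(−(154 meV)/(119 meV)) = (3/3) × exp(-1.29412) = 0.2741.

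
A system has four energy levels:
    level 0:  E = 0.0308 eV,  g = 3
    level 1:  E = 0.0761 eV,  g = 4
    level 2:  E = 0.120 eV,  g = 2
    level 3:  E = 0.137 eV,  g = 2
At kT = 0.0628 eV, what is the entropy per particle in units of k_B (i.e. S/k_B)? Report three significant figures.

Eᵢ/kT = 0.49045, 1.2118, 1.9108, 2.1815.
Z = Σ gᵢe^(−Eᵢ/kT) = 3·e^(−0.49045) + 4·e^(−1.2118) + 2·e^(−1.9108) + 2·e^(−2.1815) = 1.8371 + 1.1906 + 0.29592 + 0.22574 = 3.5494.
⟨E⟩ = Σ EᵢPᵢ = 0.060186 eV.
S/k_B = ln Z + ⟨E⟩/kT = ln(3.5494) + 0.060186/0.0628 = 1.2668 + 0.95838 = 2.23.

2.23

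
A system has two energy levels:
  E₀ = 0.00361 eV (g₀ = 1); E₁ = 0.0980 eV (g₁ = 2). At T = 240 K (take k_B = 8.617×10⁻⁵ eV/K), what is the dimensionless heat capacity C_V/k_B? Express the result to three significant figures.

0.417

k_BT = 8.617×10⁻⁵ × 240 K = 0.020681 eV.
Eᵢ/kT = 0.17456, 4.7386.
Z = Σ gᵢe^(−Eᵢ/kT) = 1·e^(−0.17456) + 2·e^(−4.7386) = 0.83983 + 0.017502 = 0.85733.
⟨E⟩ = 0.0055369 eV, ⟨E²⟩ = 0.00020883 eV².
C_V/k_B = (⟨E²⟩ − ⟨E⟩²)/(kT)² = (0.00020883 − 0.000030657)/0.00042770 = 0.417.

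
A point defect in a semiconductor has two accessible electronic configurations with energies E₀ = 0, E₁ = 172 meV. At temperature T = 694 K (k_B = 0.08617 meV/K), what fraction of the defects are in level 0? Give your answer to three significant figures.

k_BT = 0.08617 × 694 K = 59.802 meV.
Eᵢ/kT = 0, 2.8762.
Z = Σ e^(−Eᵢ/kT) = e^(−0) + e^(−2.8762) = 1.0000 + 0.056348 = 1.0563.
P₀ = e^(−E₀/kT) / Z = 1.0000/1.0563 = 0.947.

0.947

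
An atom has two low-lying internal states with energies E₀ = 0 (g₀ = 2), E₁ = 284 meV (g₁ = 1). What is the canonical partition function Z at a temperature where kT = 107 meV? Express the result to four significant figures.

Z = 2.070

Eᵢ/kT = 0, 2.65421.
Z = Σ gᵢe^(−Eᵢ/kT) = 2·e^(−0) + 1·e^(−2.65421) = 2.00000 + 0.0703544 = 2.07035.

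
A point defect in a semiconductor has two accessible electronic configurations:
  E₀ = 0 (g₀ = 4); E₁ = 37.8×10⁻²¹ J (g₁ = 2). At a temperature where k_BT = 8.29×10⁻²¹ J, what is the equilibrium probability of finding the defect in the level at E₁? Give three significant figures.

0.00521

Eᵢ/kT = 0, 4.5597.
Z = Σ gᵢe^(−Eᵢ/kT) = 4·e^(−0) + 2·e^(−4.5597) = 4.0000 + 0.020930 = 4.0209.
P₁ = g₁ e^(−E₁/kT) / Z = 0.020930/4.0209 = 0.00521.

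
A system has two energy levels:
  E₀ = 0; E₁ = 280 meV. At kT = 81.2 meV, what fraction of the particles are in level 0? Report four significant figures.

Eᵢ/kT = 0, 3.44828.
Z = Σ e^(−Eᵢ/kT) = e^(−0) + e^(−3.44828) = 1.00000 + 0.0318003 = 1.03180.
P₀ = e^(−E₀/kT) / Z = 1.00000/1.03180 = 0.9692.

0.9692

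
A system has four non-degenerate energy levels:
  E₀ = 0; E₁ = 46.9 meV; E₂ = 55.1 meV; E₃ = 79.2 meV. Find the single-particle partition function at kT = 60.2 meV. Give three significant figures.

Z = 2.13

Eᵢ/kT = 0, 0.77907, 0.91528, 1.3156.
Z = Σ e^(−Eᵢ/kT) = e^(−0) + e^(−0.77907) + e^(−0.91528) + e^(−1.3156) = 1.0000 + 0.45883 + 0.40040 + 0.26831 = 2.1275.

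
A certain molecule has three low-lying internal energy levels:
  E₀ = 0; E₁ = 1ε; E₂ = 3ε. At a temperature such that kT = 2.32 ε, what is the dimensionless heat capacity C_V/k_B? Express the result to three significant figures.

Eᵢ/kT = 0, 0.43103, 1.2931.
Z = Σ e^(−Eᵢ/kT) = e^(−0) + e^(−0.43103) + e^(−1.2931) = 1.0000 + 0.64984 + 0.27442 = 1.9243.
⟨E⟩ = 0.76553 ε, ⟨E²⟩ = 1.6212 ε².
C_V/k_B = (⟨E²⟩ − ⟨E⟩²)/(kT)² = (1.6212 − 0.58604)/5.3824 = 0.192.

0.192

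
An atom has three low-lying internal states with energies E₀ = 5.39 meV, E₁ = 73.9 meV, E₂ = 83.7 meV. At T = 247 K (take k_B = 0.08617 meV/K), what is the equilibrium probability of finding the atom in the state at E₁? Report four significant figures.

k_BT = 0.08617 × 247 K = 21.2840 meV.
Eᵢ/kT = 0.253242, 3.47209, 3.93253.
Z = Σ e^(−Eᵢ/kT) = e^(−0.253242) + e^(−3.47209) + e^(−3.93253) = 0.776280 + 0.0310521 + 0.0195940 = 0.826926.
P₁ = e^(−E₁/kT) / Z = 0.0310521/0.826926 = 0.03755.

0.03755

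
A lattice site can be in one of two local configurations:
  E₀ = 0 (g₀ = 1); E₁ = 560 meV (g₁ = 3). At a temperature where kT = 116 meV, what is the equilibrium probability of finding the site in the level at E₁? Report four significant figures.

0.02345

Eᵢ/kT = 0, 4.82759.
Z = Σ gᵢe^(−Eᵢ/kT) = 1·e^(−0) + 3·e^(−4.82759) = 1.00000 + 0.0240174 = 1.02402.
P₁ = g₁ e^(−E₁/kT) / Z = 0.0240174/1.02402 = 0.02345.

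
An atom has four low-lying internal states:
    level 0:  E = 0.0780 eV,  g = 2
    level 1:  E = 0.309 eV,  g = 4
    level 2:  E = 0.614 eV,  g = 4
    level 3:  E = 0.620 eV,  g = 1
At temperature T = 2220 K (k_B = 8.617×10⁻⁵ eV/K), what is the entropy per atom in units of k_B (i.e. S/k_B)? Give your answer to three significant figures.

1.91

k_BT = 8.617×10⁻⁵ × 2220 K = 0.19130 eV.
Eᵢ/kT = 0.40774, 1.6153, 3.2096, 3.2410.
Z = Σ gᵢe^(−Eᵢ/kT) = 2·e^(−0.40774) + 4·e^(−1.6153) + 4·e^(−3.2096) + 1·e^(−3.2410) = 1.3303 + 0.79532 + 0.16149 + 0.039125 = 2.3262.
⟨E⟩ = Σ EᵢPᵢ = 0.20331 eV.
S/k_B = ln Z + ⟨E⟩/kT = ln(2.3262) + 0.20331/0.19130 = 0.84424 + 1.0628 = 1.91.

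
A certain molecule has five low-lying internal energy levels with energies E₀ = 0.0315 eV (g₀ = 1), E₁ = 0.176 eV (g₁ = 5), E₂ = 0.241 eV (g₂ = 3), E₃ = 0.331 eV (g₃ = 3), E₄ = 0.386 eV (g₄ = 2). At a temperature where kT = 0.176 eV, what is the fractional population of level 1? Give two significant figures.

0.45

Eᵢ/kT = 0.1790, 1.000, 1.369, 1.881, 2.193.
Z = Σ gᵢe^(−Eᵢ/kT) = 1·e^(−0.1790) + 5·e^(−1.000) + 3·e^(−1.369) + 3·e^(−1.881) + 2·e^(−2.193) = 0.8361 + 1.839 + 0.7631 + 0.4573 + 0.2232 = 4.119.
P₁ = g₁ e^(−E₁/kT) / Z = 1.839/4.119 = 0.45.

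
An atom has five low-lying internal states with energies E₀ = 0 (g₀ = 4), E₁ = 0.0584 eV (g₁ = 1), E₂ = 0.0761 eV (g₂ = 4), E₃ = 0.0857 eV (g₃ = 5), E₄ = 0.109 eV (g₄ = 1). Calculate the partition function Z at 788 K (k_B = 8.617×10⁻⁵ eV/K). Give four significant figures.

k_BT = 8.617×10⁻⁵ × 788 K = 0.0679020 eV.
Eᵢ/kT = 0, 0.860063, 1.12073, 1.26211, 1.60525.
Z = Σ gᵢe^(−Eᵢ/kT) = 4·e^(−0) + 1·e^(−0.860063) + 4·e^(−1.12073) + 5·e^(−1.26211) + 1·e^(−1.60525) = 4.00000 + 0.423135 + 1.30417 + 1.41528 + 0.200839 = 7.34342.

Z = 7.343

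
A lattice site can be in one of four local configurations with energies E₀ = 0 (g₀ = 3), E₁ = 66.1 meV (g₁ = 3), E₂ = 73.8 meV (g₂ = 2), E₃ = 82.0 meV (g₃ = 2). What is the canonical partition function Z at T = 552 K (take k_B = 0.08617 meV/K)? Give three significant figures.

k_BT = 0.08617 × 552 K = 47.566 meV.
Eᵢ/kT = 0, 1.3896, 1.5515, 1.7239.
Z = Σ gᵢe^(−Eᵢ/kT) = 3·e^(−0) + 3·e^(−1.3896) + 2·e^(−1.5515) + 2·e^(−1.7239) = 3.0000 + 0.74752 + 0.42386 + 0.35674 = 4.5281.

Z = 4.53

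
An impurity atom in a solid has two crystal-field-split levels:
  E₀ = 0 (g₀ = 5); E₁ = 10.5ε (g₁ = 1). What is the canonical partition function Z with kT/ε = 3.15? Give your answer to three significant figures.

Z = 5.04

Eᵢ/kT = 0, 3.3333.
Z = Σ gᵢe^(−Eᵢ/kT) = 5·e^(−0) + 1·e^(−3.3333) = 5.0000 + 0.035675 = 5.0357.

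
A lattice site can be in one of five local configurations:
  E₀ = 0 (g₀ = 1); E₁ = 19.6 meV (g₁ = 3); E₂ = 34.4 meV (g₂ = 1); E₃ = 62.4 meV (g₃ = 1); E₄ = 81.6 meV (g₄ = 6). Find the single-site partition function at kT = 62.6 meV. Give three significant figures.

Z = 5.77

Eᵢ/kT = 0, 0.31310, 0.54952, 0.99681, 1.3035.
Z = Σ gᵢe^(−Eᵢ/kT) = 1·e^(−0) + 3·e^(−0.31310) + 1·e^(−0.54952) + 1·e^(−0.99681) + 6·e^(−1.3035) = 1.0000 + 2.1935 + 0.57723 + 0.36905 + 1.6295 = 5.7693.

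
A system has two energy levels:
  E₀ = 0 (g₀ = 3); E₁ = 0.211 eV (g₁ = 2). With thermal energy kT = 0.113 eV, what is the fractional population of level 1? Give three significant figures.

0.0934

Eᵢ/kT = 0, 1.8673.
Z = Σ gᵢe^(−Eᵢ/kT) = 3·e^(−0) + 2·e^(−1.8673) = 3.0000 + 0.30908 = 3.3091.
P₁ = g₁ e^(−E₁/kT) / Z = 0.30908/3.3091 = 0.0934.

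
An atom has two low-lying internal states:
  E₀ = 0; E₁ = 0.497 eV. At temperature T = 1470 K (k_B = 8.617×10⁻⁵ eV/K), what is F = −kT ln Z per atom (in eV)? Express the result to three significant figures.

k_BT = 8.617×10⁻⁵ × 1470 K = 0.12667 eV.
Eᵢ/kT = 0, 3.9236.
Z = Σ e^(−Eᵢ/kT) = e^(−0) + e^(−3.9236) = 1.0000 + 0.019770 = 1.0198.
F = −kT ln Z = −0.12667 × ln(1.0198) = −0.12667 × 0.019607 = -0.00248 eV.

-0.00248 eV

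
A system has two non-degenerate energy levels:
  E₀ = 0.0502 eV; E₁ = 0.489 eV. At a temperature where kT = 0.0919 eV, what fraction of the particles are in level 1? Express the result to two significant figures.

Eᵢ/kT = 0.5462, 5.321.
Z = Σ e^(−Eᵢ/kT) = e^(−0.5462) + e^(−5.321) = 0.5791 + 0.004888 = 0.5840.
P₁ = e^(−E₁/kT) / Z = 0.004888/0.5840 = 0.0084.

0.0084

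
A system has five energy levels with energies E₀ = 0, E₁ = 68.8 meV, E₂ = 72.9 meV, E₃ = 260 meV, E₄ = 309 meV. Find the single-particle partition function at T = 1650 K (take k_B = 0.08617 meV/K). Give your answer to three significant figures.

k_BT = 0.08617 × 1650 K = 142.18 meV.
Eᵢ/kT = 0, 0.48389, 0.51273, 1.8287, 2.1733.
Z = Σ e^(−Eᵢ/kT) = e^(−0) + e^(−0.48389) + e^(−0.51273) + e^(−1.8287) + e^(−2.1733) = 1.0000 + 0.61638 + 0.59886 + 0.16062 + 0.11380 = 2.4897.

Z = 2.49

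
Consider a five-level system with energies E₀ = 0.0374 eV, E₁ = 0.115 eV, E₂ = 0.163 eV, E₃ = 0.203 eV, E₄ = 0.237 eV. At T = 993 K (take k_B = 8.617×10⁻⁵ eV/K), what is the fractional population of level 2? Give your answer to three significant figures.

0.123

k_BT = 8.617×10⁻⁵ × 993 K = 0.085567 eV.
Eᵢ/kT = 0.43708, 1.3440, 1.9049, 2.3724, 2.7698.
Z = Σ e^(−Eᵢ/kT) = e^(−0.43708) + e^(−1.3440) + e^(−1.9049) + e^(−2.3724) + e^(−2.7698) = 0.64592 + 0.26080 + 0.14884 + 0.093257 + 0.062675 = 1.2115.
P₂ = e^(−E₂/kT) / Z = 0.14884/1.2115 = 0.123.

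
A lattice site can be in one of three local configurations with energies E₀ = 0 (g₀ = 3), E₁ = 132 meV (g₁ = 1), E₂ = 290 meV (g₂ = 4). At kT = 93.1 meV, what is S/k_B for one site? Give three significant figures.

Eᵢ/kT = 0, 1.4178, 3.1149.
Z = Σ gᵢe^(−Eᵢ/kT) = 3·e^(−0) + 1·e^(−1.4178) + 4·e^(−3.1149) = 3.0000 + 0.24225 + 0.17753 = 3.4198.
⟨E⟩ = Σ EᵢPᵢ = 24.405 meV.
S/k_B = ln Z + ⟨E⟩/kT = ln(3.4198) + 24.405/93.1 = 1.2296 + 0.26214 = 1.49.

1.49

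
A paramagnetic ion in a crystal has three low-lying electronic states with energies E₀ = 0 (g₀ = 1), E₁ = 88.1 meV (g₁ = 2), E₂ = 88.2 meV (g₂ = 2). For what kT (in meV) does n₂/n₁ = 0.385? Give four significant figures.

0.1048 meV

n₂/n₁ = (g₂/g₁) exp[−(E₂−E₁)/kT] = 0.385.
⇒ (E₂−E₁)/kT = ln((2/2)/0.385) = ln(2.59740) = 0.954511.
kT = 0.1 meV / 0.954511 = 0.1048 meV.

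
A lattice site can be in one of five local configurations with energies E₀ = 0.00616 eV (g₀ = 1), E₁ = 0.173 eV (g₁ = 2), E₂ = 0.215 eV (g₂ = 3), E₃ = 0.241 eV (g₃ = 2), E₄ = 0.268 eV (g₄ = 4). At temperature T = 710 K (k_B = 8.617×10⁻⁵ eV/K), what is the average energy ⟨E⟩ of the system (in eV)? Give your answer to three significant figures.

0.0567 eV

k_BT = 8.617×10⁻⁵ × 710 K = 0.061181 eV.
Eᵢ/kT = 0.10068, 2.8277, 3.5142, 3.9391, 4.3804.
Z = Σ gᵢe^(−Eᵢ/kT) = 1·e^(−0.10068) + 2·e^(−2.8277) + 3·e^(−3.5142) + 2·e^(−3.9391) + 4·e^(−4.3804) = 0.90422 + 0.11830 + 0.089315 + 0.038931 + 0.050081 = 1.2008.
⟨E⟩ = Σ Eᵢ gᵢe^(−Eᵢ/kT) / Z = (0.00616·0.90422 + 0.173·0.11830 + 0.215·0.089315 + 0.241·0.038931 + 0.268·0.050081) / 1.2008 = 0.0567 eV.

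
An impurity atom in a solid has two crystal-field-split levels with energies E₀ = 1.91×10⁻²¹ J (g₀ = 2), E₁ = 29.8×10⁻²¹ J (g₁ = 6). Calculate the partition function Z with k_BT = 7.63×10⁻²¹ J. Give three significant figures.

Eᵢ/kT = 0.25033, 3.9056.
Z = Σ gᵢe^(−Eᵢ/kT) = 2·e^(−0.25033) + 6·e^(−3.9056) = 1.5571 + 0.12077 = 1.6779.

Z = 1.68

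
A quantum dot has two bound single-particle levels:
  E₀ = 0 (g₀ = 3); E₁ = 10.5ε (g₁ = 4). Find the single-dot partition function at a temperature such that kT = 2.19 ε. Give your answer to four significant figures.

Z = 3.033

Eᵢ/kT = 0, 4.79452.
Z = Σ gᵢe^(−Eᵢ/kT) = 3·e^(−0) + 4·e^(−4.79452) = 3.00000 + 0.0330999 = 3.03310.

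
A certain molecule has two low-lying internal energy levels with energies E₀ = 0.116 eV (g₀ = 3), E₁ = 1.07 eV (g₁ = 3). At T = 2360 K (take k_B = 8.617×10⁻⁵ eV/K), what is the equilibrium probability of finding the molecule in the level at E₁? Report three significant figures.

0.00909

k_BT = 8.617×10⁻⁵ × 2360 K = 0.20336 eV.
Eᵢ/kT = 0.57042, 5.2616.
Z = Σ gᵢe^(−Eᵢ/kT) = 3·e^(−0.57042) + 3·e^(−5.2616) = 1.6959 + 0.015561 = 1.7115.
P₁ = g₁ e^(−E₁/kT) / Z = 0.015561/1.7115 = 0.00909.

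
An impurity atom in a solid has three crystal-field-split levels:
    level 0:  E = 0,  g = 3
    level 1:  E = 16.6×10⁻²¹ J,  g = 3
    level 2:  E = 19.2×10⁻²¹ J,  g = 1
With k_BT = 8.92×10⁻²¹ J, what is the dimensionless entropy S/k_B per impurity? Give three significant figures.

1.59

Eᵢ/kT = 0, 1.8610, 2.1525.
Z = Σ gᵢe^(−Eᵢ/kT) = 3·e^(−0) + 3·e^(−1.8610) + 1·e^(−2.1525) = 3.0000 + 0.46655 + 0.11619 = 3.5827.
⟨E⟩ = Σ EᵢPᵢ = 2.7844 ×10⁻²¹ J.
S/k_B = ln Z + ⟨E⟩/kT = ln(3.5827) + 2.7844/8.92 = 1.2761 + 0.31215 = 1.59.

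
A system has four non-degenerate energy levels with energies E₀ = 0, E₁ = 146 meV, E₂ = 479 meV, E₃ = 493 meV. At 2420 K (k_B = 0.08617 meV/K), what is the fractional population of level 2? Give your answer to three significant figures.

k_BT = 0.08617 × 2420 K = 208.53 meV.
Eᵢ/kT = 0, 0.70014, 2.2970, 2.3642.
Z = Σ e^(−Eᵢ/kT) = e^(−0) + e^(−0.70014) + e^(−2.2970) + e^(−2.3642) = 1.0000 + 0.49652 + 0.10056 + 0.094024 = 1.6911.
P₂ = e^(−E₂/kT) / Z = 0.10056/1.6911 = 0.0595.

0.0595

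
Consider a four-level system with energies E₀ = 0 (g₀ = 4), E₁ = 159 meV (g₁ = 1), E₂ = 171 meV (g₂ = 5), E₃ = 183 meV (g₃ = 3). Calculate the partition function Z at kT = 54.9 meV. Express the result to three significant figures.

Eᵢ/kT = 0, 2.8962, 3.1148, 3.3333.
Z = Σ gᵢe^(−Eᵢ/kT) = 4·e^(−0) + 1·e^(−2.8962) + 5·e^(−3.1148) + 3·e^(−3.3333) = 4.0000 + 0.055233 + 0.22194 + 0.10703 = 4.3842.

Z = 4.38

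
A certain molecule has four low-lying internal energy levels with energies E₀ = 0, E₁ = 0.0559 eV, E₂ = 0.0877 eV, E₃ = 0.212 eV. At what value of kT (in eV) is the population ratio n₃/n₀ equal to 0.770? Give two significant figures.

0.81 eV

n₃/n₀ = exp[−(E₃−E₀)/kT] = 0.770.
⇒ (E₃−E₀)/kT = ln(1/0.770) = ln(1.299) = 0.2616.
kT = 0.212 eV / 0.2616 = 0.81 eV.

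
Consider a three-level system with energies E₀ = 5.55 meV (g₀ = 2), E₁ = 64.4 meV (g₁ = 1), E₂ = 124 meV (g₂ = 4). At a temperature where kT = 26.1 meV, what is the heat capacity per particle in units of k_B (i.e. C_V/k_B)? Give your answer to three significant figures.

0.618

Eᵢ/kT = 0.21264, 2.4674, 4.7510.
Z = Σ gᵢe^(−Eᵢ/kT) = 2·e^(−0.21264) + 1·e^(−2.4674) + 4·e^(−4.7510) = 1.6169 + 0.084805 + 0.034572 = 1.7363.
⟨E⟩ = 10.783 meV, ⟨E²⟩ = 537.41 meV².
C_V/k_B = (⟨E²⟩ − ⟨E⟩²)/(kT)² = (537.41 − 116.27)/681.21 = 0.618.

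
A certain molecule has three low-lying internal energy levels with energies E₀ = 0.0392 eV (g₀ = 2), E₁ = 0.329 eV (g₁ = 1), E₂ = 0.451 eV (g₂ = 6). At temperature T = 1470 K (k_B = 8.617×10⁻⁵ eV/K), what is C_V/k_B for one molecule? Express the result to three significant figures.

1.10

k_BT = 8.617×10⁻⁵ × 1470 K = 0.12667 eV.
Eᵢ/kT = 0.30947, 2.5973, 3.5604.
Z = Σ gᵢe^(−Eᵢ/kT) = 2·e^(−0.30947) + 1·e^(−2.5973) + 6·e^(−3.5604) = 1.4677 + 0.074474 + 0.17056 = 1.7127.
⟨E⟩ = 0.092812 eV, ⟨E²⟩ = 0.026279 eV².
C_V/k_B = (⟨E²⟩ − ⟨E⟩²)/(kT)² = (0.026279 − 0.0086141)/0.016045 = 1.10.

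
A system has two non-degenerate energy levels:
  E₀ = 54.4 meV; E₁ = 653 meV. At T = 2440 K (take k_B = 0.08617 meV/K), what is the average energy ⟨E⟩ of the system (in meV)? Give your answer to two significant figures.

k_BT = 0.08617 × 2440 K = 210.3 meV.
Eᵢ/kT = 0.2587, 3.105.
Z = Σ e^(−Eᵢ/kT) = e^(−0.2587) + e^(−3.105) = 0.7721 + 0.04482 = 0.8169.
⟨E⟩ = Σ Eᵢ e^(−Eᵢ/kT) / Z = (54.4·0.7721 + 653·0.04482) / 0.8169 = 87 meV.

87 meV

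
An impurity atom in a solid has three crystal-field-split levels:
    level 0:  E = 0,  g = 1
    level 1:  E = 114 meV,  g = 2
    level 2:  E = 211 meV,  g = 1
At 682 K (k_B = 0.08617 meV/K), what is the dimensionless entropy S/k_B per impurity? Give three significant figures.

k_BT = 0.08617 × 682 K = 58.768 meV.
Eᵢ/kT = 0, 1.9398, 3.5904.
Z = Σ gᵢe^(−Eᵢ/kT) = 1·e^(−0) + 2·e^(−1.9398) + 1·e^(−3.5904) = 1.0000 + 0.28747 + 0.027587 = 1.3151.
⟨E⟩ = Σ EᵢPᵢ = 29.346 meV.
S/k_B = ln Z + ⟨E⟩/kT = ln(1.3151) + 29.346/58.768 = 0.27391 + 0.49935 = 0.773.

0.773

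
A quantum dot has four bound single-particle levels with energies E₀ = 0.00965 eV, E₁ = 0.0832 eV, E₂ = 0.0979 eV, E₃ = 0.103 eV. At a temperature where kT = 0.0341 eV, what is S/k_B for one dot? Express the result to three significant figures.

0.722

Eᵢ/kT = 0.28299, 2.4399, 2.8710, 3.0205.
Z = Σ e^(−Eᵢ/kT) = e^(−0.28299) + e^(−2.4399) + e^(−2.8710) + e^(−3.0205) = 0.75353 + 0.087170 + 0.056642 + 0.048777 = 0.94612.
⟨E⟩ = Σ EᵢPᵢ = 0.026522 eV.
S/k_B = ln Z + ⟨E⟩/kT = ln(0.94612) + 0.026522/0.0341 = -0.055386 + 0.77777 = 0.722.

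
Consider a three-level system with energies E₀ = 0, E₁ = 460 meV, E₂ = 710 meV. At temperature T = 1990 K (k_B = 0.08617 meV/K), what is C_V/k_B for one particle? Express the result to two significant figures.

0.65

k_BT = 0.08617 × 1990 K = 171.5 meV.
Eᵢ/kT = 0, 2.682, 4.140.
Z = Σ e^(−Eᵢ/kT) = e^(−0) + e^(−2.682) + e^(−4.140) = 1.000 + 0.06843 + 0.01592 = 1.084.
⟨E⟩ = 39.47 meV, ⟨E²⟩ = 20760 meV².
C_V/k_B = (⟨E²⟩ − ⟨E⟩²)/(kT)² = (20760 − 1558)/29410 = 0.65.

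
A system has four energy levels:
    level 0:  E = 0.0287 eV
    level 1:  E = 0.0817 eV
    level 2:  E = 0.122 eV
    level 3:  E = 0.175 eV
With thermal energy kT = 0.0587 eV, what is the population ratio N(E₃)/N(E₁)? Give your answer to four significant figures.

n₃/n₁ = exp[−(E₃−E₁)/kT] = exp(−(0.0933 eV)/(0.0587 eV)) = exp(-1.58944) = 0.2040.

0.2040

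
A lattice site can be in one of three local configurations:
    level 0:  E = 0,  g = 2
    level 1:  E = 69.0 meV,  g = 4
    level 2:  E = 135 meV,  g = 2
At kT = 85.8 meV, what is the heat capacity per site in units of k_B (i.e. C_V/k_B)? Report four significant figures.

Eᵢ/kT = 0, 0.804196, 1.57343.
Z = Σ gᵢe^(−Eᵢ/kT) = 2·e^(−0) + 4·e^(−0.804196) + 2·e^(−1.57343) = 2.00000 + 1.78979 + 0.414666 = 4.20446.
⟨E⟩ = 42.6869 meV, ⟨E²⟩ = 3824.15 meV².
C_V/k_B = (⟨E²⟩ − ⟨E⟩²)/(kT)² = (3824.15 − 1822.17)/7361.64 = 0.2719.

0.2719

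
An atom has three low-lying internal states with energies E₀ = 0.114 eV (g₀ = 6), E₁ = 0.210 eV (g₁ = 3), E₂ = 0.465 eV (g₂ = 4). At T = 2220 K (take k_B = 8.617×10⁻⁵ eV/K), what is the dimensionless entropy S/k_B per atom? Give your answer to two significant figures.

2.4

k_BT = 8.617×10⁻⁵ × 2220 K = 0.1913 eV.
Eᵢ/kT = 0.5959, 1.098, 2.431.
Z = Σ gᵢe^(−Eᵢ/kT) = 6·e^(−0.5959) + 3·e^(−1.098) + 4·e^(−2.431) = 3.306 + 1.001 + 0.3518 = 4.659.
⟨E⟩ = Σ EᵢPᵢ = 0.1611 eV.
S/k_B = ln Z + ⟨E⟩/kT = ln(4.659) + 0.1611/0.1913 = 1.539 + 0.8421 = 2.4.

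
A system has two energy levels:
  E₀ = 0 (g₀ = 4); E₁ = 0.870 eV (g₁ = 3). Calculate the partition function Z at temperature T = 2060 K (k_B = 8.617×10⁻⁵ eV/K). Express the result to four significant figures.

Z = 4.022

k_BT = 8.617×10⁻⁵ × 2060 K = 0.177510 eV.
Eᵢ/kT = 0, 4.90113.
Z = Σ gᵢe^(−Eᵢ/kT) = 4·e^(−0) + 3·e^(−4.90113) = 4.00000 + 0.0223145 = 4.02231.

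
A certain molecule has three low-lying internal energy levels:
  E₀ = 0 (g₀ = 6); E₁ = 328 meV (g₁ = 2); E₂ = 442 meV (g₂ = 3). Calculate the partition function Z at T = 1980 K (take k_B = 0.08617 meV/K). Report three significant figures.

Z = 6.52

k_BT = 0.08617 × 1980 K = 170.62 meV.
Eᵢ/kT = 0, 1.9224, 2.5906.
Z = Σ gᵢe^(−Eᵢ/kT) = 6·e^(−0) + 2·e^(−1.9224) + 3·e^(−2.5906) = 6.0000 + 0.29251 + 0.22493 = 6.5174.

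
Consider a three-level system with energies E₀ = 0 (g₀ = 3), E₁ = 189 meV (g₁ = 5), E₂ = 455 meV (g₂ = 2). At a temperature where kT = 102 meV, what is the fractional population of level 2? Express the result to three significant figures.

0.00607

Eᵢ/kT = 0, 1.8529, 4.4608.
Z = Σ gᵢe^(−Eᵢ/kT) = 3·e^(−0) + 5·e^(−1.8529) + 2·e^(−4.4608) = 3.0000 + 0.78391 + 0.023106 = 3.8070.
P₂ = g₂ e^(−E₂/kT) / Z = 0.023106/3.8070 = 0.00607.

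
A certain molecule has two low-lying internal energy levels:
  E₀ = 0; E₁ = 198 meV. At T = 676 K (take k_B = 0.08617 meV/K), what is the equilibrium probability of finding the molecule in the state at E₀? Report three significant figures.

k_BT = 0.08617 × 676 K = 58.251 meV.
Eᵢ/kT = 0, 3.3991.
Z = Σ e^(−Eᵢ/kT) = e^(−0) + e^(−3.3991) = 1.0000 + 0.033403 = 1.0334.
P₀ = e^(−E₀/kT) / Z = 1.0000/1.0334 = 0.968.

0.968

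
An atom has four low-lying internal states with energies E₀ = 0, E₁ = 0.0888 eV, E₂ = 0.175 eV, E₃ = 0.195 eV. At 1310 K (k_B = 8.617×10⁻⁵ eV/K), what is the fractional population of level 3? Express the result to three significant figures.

0.0963

k_BT = 8.617×10⁻⁵ × 1310 K = 0.11288 eV.
Eᵢ/kT = 0, 0.78668, 1.5503, 1.7275.
Z = Σ e^(−Eᵢ/kT) = e^(−0) + e^(−0.78668) + e^(−1.5503) + e^(−1.7275) = 1.0000 + 0.45535 + 0.21218 + 0.17773 = 1.8453.
P₃ = e^(−E₃/kT) / Z = 0.17773/1.8453 = 0.0963.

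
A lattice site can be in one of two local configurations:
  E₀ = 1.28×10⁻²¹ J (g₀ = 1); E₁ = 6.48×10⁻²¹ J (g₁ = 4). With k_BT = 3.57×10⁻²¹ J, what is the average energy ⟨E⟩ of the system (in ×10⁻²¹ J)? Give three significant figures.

3.79 ×10⁻²¹ J

Eᵢ/kT = 0.35854, 1.8151.
Z = Σ gᵢe^(−Eᵢ/kT) = 1·e^(−0.35854) + 4·e^(−1.8151) = 0.69870 + 0.65129 = 1.3500.
⟨E⟩ = Σ Eᵢ gᵢe^(−Eᵢ/kT) / Z = (1.28·0.69870 + 6.48·0.65129) / 1.3500 = 3.79 ×10⁻²¹ J.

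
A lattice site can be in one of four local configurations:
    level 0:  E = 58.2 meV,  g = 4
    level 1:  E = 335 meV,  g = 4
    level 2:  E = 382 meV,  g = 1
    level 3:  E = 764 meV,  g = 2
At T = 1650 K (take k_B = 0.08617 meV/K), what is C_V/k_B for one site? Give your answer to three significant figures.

0.557

k_BT = 0.08617 × 1650 K = 142.18 meV.
Eᵢ/kT = 0.40934, 2.3562, 2.6867, 5.3735.
Z = Σ gᵢe^(−Eᵢ/kT) = 4·e^(−0.40934) + 4·e^(−2.3562) + 1·e^(−2.6867) + 2·e^(−5.3735) = 2.6564 + 0.37912 + 0.068105 + 0.0092757 = 3.1129.
⟨E⟩ = 101.10 meV, ⟨E²⟩ = 21490 meV².
C_V/k_B = (⟨E²⟩ − ⟨E⟩²)/(kT)² = (21490 − 10221)/20215 = 0.557.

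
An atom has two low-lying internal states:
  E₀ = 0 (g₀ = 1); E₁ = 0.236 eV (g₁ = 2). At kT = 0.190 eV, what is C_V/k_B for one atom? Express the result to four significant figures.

Eᵢ/kT = 0, 1.24211.
Z = Σ gᵢe^(−Eᵢ/kT) = 1·e^(−0) + 2·e^(−1.24211) = 1.00000 + 0.577549 = 1.57755.
⟨E⟩ = 0.0864008 eV, ⟨E²⟩ = 0.0203906 eV².
C_V/k_B = (⟨E²⟩ − ⟨E⟩²)/(kT)² = (0.0203906 − 0.00746510)/0.0361000 = 0.3580.

0.3580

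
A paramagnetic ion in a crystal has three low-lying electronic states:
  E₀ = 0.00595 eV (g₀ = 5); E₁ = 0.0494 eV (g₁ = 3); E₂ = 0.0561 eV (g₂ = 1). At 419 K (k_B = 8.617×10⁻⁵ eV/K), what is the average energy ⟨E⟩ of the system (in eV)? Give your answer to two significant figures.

k_BT = 8.617×10⁻⁵ × 419 K = 0.03611 eV.
Eᵢ/kT = 0.1648, 1.368, 1.554.
Z = Σ gᵢe^(−Eᵢ/kT) = 5·e^(−0.1648) + 3·e^(−1.368) + 1·e^(−1.554) = 4.240 + 0.7638 + 0.2114 = 5.215.
⟨E⟩ = Σ Eᵢ gᵢe^(−Eᵢ/kT) / Z = (0.00595·4.240 + 0.0494·0.7638 + 0.0561·0.2114) / 5.215 = 0.014 eV.

0.014 eV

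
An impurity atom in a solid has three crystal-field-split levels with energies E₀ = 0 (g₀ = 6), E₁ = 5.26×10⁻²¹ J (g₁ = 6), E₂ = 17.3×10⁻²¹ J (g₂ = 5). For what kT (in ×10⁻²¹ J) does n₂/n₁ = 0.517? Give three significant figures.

n₂/n₁ = (g₂/g₁) exp[−(E₂−E₁)/kT] = 0.517.
⇒ (E₂−E₁)/kT = ln((5/6)/0.517) = ln(1.6119) = 0.47741.
kT = 12.04 ×10⁻²¹ J / 0.47741 = 25.2 ×10⁻²¹ J.

25.2 ×10⁻²¹ J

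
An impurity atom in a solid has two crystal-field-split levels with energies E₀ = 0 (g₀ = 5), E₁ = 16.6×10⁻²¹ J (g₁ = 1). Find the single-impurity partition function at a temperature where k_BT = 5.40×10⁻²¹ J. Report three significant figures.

Eᵢ/kT = 0, 3.0741.
Z = Σ gᵢe^(−Eᵢ/kT) = 5·e^(−0) + 1·e^(−3.0741) = 5.0000 + 0.046231 = 5.0462.

Z = 5.05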